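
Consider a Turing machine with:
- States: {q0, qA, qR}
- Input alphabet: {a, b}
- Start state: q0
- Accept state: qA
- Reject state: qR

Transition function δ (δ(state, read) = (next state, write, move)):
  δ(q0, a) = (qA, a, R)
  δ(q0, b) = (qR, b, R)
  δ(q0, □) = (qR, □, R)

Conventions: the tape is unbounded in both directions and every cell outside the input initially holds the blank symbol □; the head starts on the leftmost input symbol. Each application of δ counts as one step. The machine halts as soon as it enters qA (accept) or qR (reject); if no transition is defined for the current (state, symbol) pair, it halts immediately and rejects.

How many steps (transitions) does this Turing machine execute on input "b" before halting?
Step 0: [q0]b (head at position 0)
Step 1: δ(q0, b) = (qR, b, R)  ⊢  b[qR]□ (head at position 1)
The machine is in qR, so it halts and rejects.
Number of transitions executed: 1.

Final answer: 1 steps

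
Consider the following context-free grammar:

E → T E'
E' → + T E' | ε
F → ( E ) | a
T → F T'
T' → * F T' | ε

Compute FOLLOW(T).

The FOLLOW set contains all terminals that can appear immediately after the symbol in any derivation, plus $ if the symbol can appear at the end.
Useful FIRST sets: FIRST(E') = {+, ε}, FIRST(T') = {*, ε} (both E' and T' are nullable).
FOLLOW(E): E is the start symbol → $; E appears in F → ( E ) followed by ')' → FOLLOW(E) = {), $}.
FOLLOW(E'): E' appears at the right end of E → T E' and of E' → + T E', so FOLLOW(E') ⊇ FOLLOW(E) (the second occurrence adds nothing new). FOLLOW(E') = {), $}.
FOLLOW(T): in E → T E' and E' → + T E', T is followed by E': add FIRST(E') minus ε = {+}; since E' is nullable, also add FOLLOW(E) and FOLLOW(E') = {), $}. FOLLOW(T) = {+, ), $}.

Final answer: {$, ), +}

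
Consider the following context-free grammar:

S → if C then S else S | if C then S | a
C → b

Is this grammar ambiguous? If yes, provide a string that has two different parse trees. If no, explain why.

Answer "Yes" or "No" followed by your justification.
The 'dangling else' can attach to either if. Two leftmost derivations of  if b then if b then a else a:
  (1) S ⇒ if C then S else S ⇒ if b then S else S ⇒ if b then if C then S else S ⇒ if b then if b then S else S ⇒ if b then if b then a else S ⇒ if b then if b then a else a   (else belongs to the outer if)
  (2) S ⇒ if C then S ⇒ if b then S ⇒ if b then if C then S else S ⇒ if b then if b then S else S ⇒ if b then if b then a else S ⇒ if b then if b then a else a   (else belongs to the inner if)
Two distinct parse trees for the same string, so the grammar is ambiguous.

Final answer: Yes - the string 'if b then if b then a else a' has two distinct leftmost derivations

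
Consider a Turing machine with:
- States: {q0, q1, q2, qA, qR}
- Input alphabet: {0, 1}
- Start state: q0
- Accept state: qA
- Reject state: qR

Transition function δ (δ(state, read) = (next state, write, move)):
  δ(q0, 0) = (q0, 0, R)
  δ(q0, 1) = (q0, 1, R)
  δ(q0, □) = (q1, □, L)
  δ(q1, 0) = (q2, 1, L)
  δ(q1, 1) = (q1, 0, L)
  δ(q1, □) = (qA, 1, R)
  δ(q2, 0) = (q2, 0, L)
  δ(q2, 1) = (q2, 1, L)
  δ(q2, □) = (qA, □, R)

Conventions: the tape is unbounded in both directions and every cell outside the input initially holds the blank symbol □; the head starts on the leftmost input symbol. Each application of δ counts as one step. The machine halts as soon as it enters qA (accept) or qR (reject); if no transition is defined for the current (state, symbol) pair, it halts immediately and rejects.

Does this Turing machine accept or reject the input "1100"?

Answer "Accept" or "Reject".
Step 0: [q0]1100 (head at position 0)
Step 1: δ(q0, 1) = (q0, 1, R)  ⊢  1[q0]100 (head at position 1)
Step 2: δ(q0, 1) = (q0, 1, R)  ⊢  11[q0]00 (head at position 2)
Step 3: δ(q0, 0) = (q0, 0, R)  ⊢  110[q0]0 (head at position 3)
Step 4: δ(q0, 0) = (q0, 0, R)  ⊢  1100[q0]□ (head at position 4)
Step 5: δ(q0, □) = (q1, □, L)  ⊢  110[q1]0□ (head at position 3)
Step 6: δ(q1, 0) = (q2, 1, L)  ⊢  11[q2]01□ (head at position 2)
Step 7: δ(q2, 0) = (q2, 0, L)  ⊢  1[q2]101□ (head at position 1)
Step 8: δ(q2, 1) = (q2, 1, L)  ⊢  [q2]1101□ (head at position 0)
Step 9: δ(q2, 1) = (q2, 1, L)  ⊢  [q2]□1101□ (head at position -1)
Step 10: δ(q2, □) = (qA, □, R)  ⊢  □[qA]1101□ (head at position 0)
The machine is in qA, so it halts and accepts.

Final answer: Accept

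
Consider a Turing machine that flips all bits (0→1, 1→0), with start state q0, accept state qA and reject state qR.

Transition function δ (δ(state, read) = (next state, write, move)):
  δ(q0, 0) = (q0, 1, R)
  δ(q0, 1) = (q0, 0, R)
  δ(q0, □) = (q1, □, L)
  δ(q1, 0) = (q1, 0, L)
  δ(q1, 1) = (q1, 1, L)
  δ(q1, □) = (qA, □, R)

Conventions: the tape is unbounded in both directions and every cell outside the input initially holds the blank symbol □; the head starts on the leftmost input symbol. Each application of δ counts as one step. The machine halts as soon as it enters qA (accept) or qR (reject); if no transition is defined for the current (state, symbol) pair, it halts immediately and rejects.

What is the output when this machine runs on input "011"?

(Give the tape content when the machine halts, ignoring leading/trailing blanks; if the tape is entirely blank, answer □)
Step 0: [q0]011 (head at position 0)
Step 1: δ(q0, 0) = (q0, 1, R)  ⊢  1[q0]11 (head at position 1)
Step 2: δ(q0, 1) = (q0, 0, R)  ⊢  10[q0]1 (head at position 2)
Step 3: δ(q0, 1) = (q0, 0, R)  ⊢  100[q0]□ (head at position 3)
Step 4: δ(q0, □) = (q1, □, L)  ⊢  10[q1]0□ (head at position 2)
Step 5: δ(q1, 0) = (q1, 0, L)  ⊢  1[q1]00□ (head at position 1)
Step 6: δ(q1, 0) = (q1, 0, L)  ⊢  [q1]100□ (head at position 0)
Step 7: δ(q1, 1) = (q1, 1, L)  ⊢  [q1]□100□ (head at position -1)
Step 8: δ(q1, □) = (qA, □, R)  ⊢  □[qA]100□ (head at position 0)
The machine is in qA, so it halts and accepts.
Tape content when halted (ignoring surrounding blanks): 100

Final answer: Output: 100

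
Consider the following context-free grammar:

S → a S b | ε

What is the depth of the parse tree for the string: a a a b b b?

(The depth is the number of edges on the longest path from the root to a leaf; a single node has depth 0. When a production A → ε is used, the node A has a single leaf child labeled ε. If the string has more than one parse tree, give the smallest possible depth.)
The only parse tree applies S → a S b 3 times (once per matching a…b pair) and then S → ε.
The S nodes sit at depths 0, 1, …, 3; the innermost S (depth 3) has the single child ε at depth 4.
The terminal leaves a, b are at depths 1..3, so the longest root-to-leaf path is S → S → … → S → ε with 4 edges.
Depth = 4.

Final answer: 4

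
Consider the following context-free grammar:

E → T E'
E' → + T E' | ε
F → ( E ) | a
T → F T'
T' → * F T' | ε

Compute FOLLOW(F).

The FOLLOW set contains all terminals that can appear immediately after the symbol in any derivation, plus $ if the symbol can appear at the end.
Useful FIRST sets: FIRST(E') = {+, ε}, FIRST(T') = {*, ε} (both E' and T' are nullable).
FOLLOW(E): E is the start symbol → $; E appears in F → ( E ) followed by ')' → FOLLOW(E) = {), $}.
FOLLOW(E'): E' appears at the right end of E → T E' and of E' → + T E', so FOLLOW(E') ⊇ FOLLOW(E) (the second occurrence adds nothing new). FOLLOW(E') = {), $}.
FOLLOW(T): in E → T E' and E' → + T E', T is followed by E': add FIRST(E') minus ε = {+}; since E' is nullable, also add FOLLOW(E) and FOLLOW(E') = {), $}. FOLLOW(T) = {+, ), $}.
FOLLOW(T'): T' appears at the right end of T → F T' and of T' → * F T', so FOLLOW(T') = FOLLOW(T) = {+, ), $}.
FOLLOW(F): in T → F T' and T' → * F T', F is followed by T': add FIRST(T') minus ε = {*}; since T' is nullable, also add FOLLOW(T) and FOLLOW(T') = {+, ), $}. FOLLOW(F) = {*, +, ), $}.

Final answer: {$, ), *, +}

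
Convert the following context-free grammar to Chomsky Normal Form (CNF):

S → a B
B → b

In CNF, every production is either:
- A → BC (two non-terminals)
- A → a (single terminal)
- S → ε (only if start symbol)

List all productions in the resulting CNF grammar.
The grammar has no ε-productions or unit productions to eliminate.
S → a B has terminal a in a right-hand side of length ≥ 2: introduce T_a → a and use T_a in place of a.
B → b is already in CNF (single terminal) – keep it.
S → a B becomes S → T_a B.
Resulting CNF grammar (3 productions): T_a → a; B → b; S → T_a B

Final answer: T_a → a; B → b; S → T_a B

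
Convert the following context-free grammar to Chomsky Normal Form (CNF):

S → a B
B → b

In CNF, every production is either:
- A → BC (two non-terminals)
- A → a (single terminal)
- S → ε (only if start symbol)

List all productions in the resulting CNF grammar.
The grammar has no ε-productions or unit productions to eliminate.
S → a B has terminal a in a right-hand side of length ≥ 2: introduce T_a → a and use T_a in place of a.
B → b is already in CNF (single terminal) – keep it.
S → a B becomes S → T_a B.
Resulting CNF grammar (3 productions): T_a → a; B → b; S → T_a B

Final answer: T_a → a; B → b; S → T_a B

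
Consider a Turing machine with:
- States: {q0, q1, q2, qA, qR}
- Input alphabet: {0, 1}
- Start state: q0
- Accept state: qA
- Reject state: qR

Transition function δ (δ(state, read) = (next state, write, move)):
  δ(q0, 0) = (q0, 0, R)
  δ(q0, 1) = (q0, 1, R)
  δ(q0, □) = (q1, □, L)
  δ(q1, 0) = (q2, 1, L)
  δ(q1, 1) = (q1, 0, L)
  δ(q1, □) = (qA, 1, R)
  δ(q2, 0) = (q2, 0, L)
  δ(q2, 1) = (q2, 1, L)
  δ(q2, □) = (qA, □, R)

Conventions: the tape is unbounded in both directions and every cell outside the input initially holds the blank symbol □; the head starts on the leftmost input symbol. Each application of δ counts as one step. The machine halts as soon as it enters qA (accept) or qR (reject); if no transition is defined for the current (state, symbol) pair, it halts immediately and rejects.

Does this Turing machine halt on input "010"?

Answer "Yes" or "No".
Step 0: [q0]010 (head at position 0)
Step 1: δ(q0, 0) = (q0, 0, R)  ⊢  0[q0]10 (head at position 1)
Step 2: δ(q0, 1) = (q0, 1, R)  ⊢  01[q0]0 (head at position 2)
Step 3: δ(q0, 0) = (q0, 0, R)  ⊢  010[q0]□ (head at position 3)
Step 4: δ(q0, □) = (q1, □, L)  ⊢  01[q1]0□ (head at position 2)
Step 5: δ(q1, 0) = (q2, 1, L)  ⊢  0[q2]11□ (head at position 1)
Step 6: δ(q2, 1) = (q2, 1, L)  ⊢  [q2]011□ (head at position 0)
Step 7: δ(q2, 0) = (q2, 0, L)  ⊢  [q2]□011□ (head at position -1)
Step 8: δ(q2, □) = (qA, □, R)  ⊢  □[qA]011□ (head at position 0)
The machine is in qA, so it halts and accepts.
It halts after 8 steps.

Final answer: Yes - halts after 8 steps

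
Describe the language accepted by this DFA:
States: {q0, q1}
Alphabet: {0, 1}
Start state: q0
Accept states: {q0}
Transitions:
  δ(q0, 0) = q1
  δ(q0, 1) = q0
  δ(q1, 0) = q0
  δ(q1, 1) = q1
Analyzing the DFA structure:
Start state: q0
Accept states: {q0}
Interpreting what each state remembers (checking against the transitions):
  q0: an even number of 0s has been read so far
  q1: an odd number of 0s has been read so far
  δ(q0, 0): in q0 (an even number of 0s has been read so far), after reading 0 we have: an odd number of 0s has been read so far → q1
  δ(q0, 1): in q0 (an even number of 0s has been read so far), after reading 1 we have: an even number of 0s has been read so far → q0
  δ(q1, 0): in q1 (an odd number of 0s has been read so far), after reading 0 we have: an even number of 0s has been read so far → q0
  δ(q1, 1): in q1 (an odd number of 0s has been read so far), after reading 1 we have: an odd number of 0s has been read so far → q1
A string is accepted iff it ends in {q0}, i.e. an even number of 0s has been read so far.
Language: All binary strings with an even number of 0s

Final answer: All binary strings with an even number of 0s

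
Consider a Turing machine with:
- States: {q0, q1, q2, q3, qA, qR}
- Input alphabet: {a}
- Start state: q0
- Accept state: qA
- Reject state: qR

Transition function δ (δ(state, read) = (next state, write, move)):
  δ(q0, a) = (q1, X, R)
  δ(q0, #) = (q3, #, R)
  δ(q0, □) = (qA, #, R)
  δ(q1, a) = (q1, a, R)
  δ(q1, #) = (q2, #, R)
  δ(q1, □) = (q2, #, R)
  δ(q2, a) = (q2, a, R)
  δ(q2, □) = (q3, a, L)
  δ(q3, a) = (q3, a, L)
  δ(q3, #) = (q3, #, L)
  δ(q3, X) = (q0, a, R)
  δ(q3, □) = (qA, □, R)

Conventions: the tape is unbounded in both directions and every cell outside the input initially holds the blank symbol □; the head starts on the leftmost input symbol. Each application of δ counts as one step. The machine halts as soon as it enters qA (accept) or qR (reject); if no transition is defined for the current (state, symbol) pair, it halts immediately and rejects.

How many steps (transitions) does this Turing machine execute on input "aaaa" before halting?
Trace (configuration after each step, as tape_left[state]tape_right with head position):
Step 0: [q0]aaaa (head at position 0)
Step 1: X[q1]aaa (head 1)
Step 2: Xa[q1]aa (head 2)
Step 3: Xaa[q1]a (head 3)
Step 4: Xaaa[q1]□ (head 4)
Step 5: Xaaa#[q2]□ (head 5)
Step 6: Xaaa[q3]#a (head 4)
Step 7: Xaa[q3]a#a (head 3)
Step 8: Xa[q3]aa#a (head 2)
Step 9: X[q3]aaa#a (head 1)
Step 10: [q3]Xaaa#a (head 0)
Step 11: a[q0]aaa#a (head 1)
Step 12: aX[q1]aa#a (head 2)
Step 13: aXa[q1]a#a (head 3)
Step 14: aXaa[q1]#a (head 4)
Step 15: aXaa#[q2]a (head 5)
Step 16: aXaa#a[q2]□ (head 6)
Step 17: aXaa#[q3]aa (head 5)
Step 18: aXaa[q3]#aa (head 4)
Step 19: aXa[q3]a#aa (head 3)
Step 20: aX[q3]aa#aa (head 2)
Step 21: a[q3]Xaa#aa (head 1)
Step 22: aa[q0]aa#aa (head 2)
Step 23: aaX[q1]a#aa (head 3)
Step 24: aaXa[q1]#aa (head 4)
Step 25: aaXa#[q2]aa (head 5)
Step 26: aaXa#a[q2]a (head 6)
Step 27: aaXa#aa[q2]□ (head 7)
Step 28: aaXa#a[q3]aa (head 6)
Step 29: aaXa#[q3]aaa (head 5)
Step 30: aaXa[q3]#aaa (head 4)
Step 31: aaX[q3]a#aaa (head 3)
Step 32: aa[q3]Xa#aaa (head 2)
Step 33: aaa[q0]a#aaa (head 3)
Step 34: aaaX[q1]#aaa (head 4)
Step 35: aaaX#[q2]aaa (head 5)
Step 36: aaaX#a[q2]aa (head 6)
Step 37: aaaX#aa[q2]a (head 7)
Step 38: aaaX#aaa[q2]□ (head 8)
Step 39: aaaX#aa[q3]aa (head 7)
Step 40: aaaX#a[q3]aaa (head 6)
Step 41: aaaX#[q3]aaaa (head 5)
Step 42: aaaX[q3]#aaaa (head 4)
Step 43: aaa[q3]X#aaaa (head 3)
Step 44: aaaa[q0]#aaaa (head 4)
Step 45: aaaa#[q3]aaaa (head 5)
Step 46: aaaa[q3]#aaaa (head 4)
Step 47: aaa[q3]a#aaaa (head 3)
Step 48: aa[q3]aa#aaaa (head 2)
Step 49: a[q3]aaa#aaaa (head 1)
Step 50: [q3]aaaa#aaaa (head 0)
Step 51: [q3]□aaaa#aaaa (head -1)
Step 52: □[qA]aaaa#aaaa (head 0)
The machine is in qA, so it halts and accepts.
Number of transitions executed: 52.

Final answer: 52 steps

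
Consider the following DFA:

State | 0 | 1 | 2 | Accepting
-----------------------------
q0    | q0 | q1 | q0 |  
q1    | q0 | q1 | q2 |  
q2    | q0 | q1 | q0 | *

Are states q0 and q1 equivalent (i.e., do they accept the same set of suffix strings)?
Try the suffix "2".
From q0: q0 → q0 — not accepting.
From q1: q1 → q2 — accepting.
The two states disagree on this suffix, so they are not equivalent.

Final answer: No. Distinguishing string: "2" - accepted from q1 but not from q0.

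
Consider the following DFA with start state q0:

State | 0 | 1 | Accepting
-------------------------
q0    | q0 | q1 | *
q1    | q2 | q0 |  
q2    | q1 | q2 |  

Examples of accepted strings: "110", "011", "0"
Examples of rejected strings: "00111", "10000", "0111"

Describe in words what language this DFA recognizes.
binary numbers divisible by 3 (treating the string as a binary integer; leading zeros allowed, the empty string counts as 0)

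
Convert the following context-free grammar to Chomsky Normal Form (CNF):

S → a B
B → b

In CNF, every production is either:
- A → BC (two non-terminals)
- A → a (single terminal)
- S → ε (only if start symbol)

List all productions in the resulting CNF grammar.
The grammar has no ε-productions or unit productions to eliminate.
S → a B has terminal a in a right-hand side of length ≥ 2: introduce T_a → a and use T_a in place of a.
B → b is already in CNF (single terminal) – keep it.
S → a B becomes S → T_a B.
Resulting CNF grammar (3 productions): T_a → a; B → b; S → T_a B

Final answer: T_a → a; B → b; S → T_a B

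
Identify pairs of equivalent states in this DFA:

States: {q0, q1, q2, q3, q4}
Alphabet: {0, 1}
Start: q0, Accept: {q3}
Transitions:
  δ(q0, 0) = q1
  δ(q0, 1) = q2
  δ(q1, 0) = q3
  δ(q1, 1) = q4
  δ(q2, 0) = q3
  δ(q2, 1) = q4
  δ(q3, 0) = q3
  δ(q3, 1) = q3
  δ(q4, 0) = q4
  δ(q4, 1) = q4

Using the table-filling algorithm:
Round 0 – mark pairs where exactly one state is accepting: (q0,q3), (q1,q3), (q2,q3), (q3,q4)
Round 1 – newly marked: (q0,q1) [on 0: q1 vs q3, already marked]; (q0,q2) [on 0: q1 vs q3, already marked]; (q1,q4) [on 0: q3 vs q4, already marked]; (q2,q4) [on 0: q3 vs q4, already marked]
Round 2 – newly marked: (q0,q4) [on 0: q1 vs q4, already marked]
No further pairs can be marked.
(q1, q2) unmarked: δ(q1,0)=q3, δ(q2,0)=q3; δ(q1,1)=q4, δ(q2,1)=q4 → equivalent
Equivalent pairs: (q1, q2)

Final answer: Equivalent pairs: (q1, q2)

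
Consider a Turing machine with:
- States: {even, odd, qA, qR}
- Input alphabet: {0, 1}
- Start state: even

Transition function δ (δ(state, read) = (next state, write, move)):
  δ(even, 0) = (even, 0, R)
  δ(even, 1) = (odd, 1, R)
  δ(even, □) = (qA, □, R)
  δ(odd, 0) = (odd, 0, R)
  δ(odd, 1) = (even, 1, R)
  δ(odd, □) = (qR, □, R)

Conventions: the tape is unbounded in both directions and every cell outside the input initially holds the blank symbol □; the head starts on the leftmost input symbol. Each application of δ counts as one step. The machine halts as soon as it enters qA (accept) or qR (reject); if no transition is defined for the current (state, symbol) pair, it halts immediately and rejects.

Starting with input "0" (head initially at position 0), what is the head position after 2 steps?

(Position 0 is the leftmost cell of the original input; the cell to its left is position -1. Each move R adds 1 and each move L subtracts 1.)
Step 0: [even]0 (head at position 0)
Step 1: δ(even, 0) = (even, 0, R)  ⊢  0[even]□ (head at position 1)
Step 2: δ(even, □) = (qA, □, R)  ⊢  0□[qA]□ (head at position 2)
Head position after 2 steps: 2

Final answer: Position 2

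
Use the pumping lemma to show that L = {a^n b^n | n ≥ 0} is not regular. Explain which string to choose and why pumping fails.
Language: L = {a^n b^n | n ≥ 0} (equal numbers of a's followed by b's)
Step 1: Assume for contradiction that L is regular, with pumping length p.
Step 2: Choose s = a^p b^p. Then s ∈ L (it has p a's followed by p b's) and |s| ≥ p.
Step 3: Consider any decomposition s = xyz with |xy| ≤ p and |y| > 0. Since |xy| ≤ p and the first p symbols of s are all a's, y = a^k for some k with 1 ≤ k ≤ p.
Step 4: Pumping up (i = 2): xy²z = a^(p+k) b^p, which has more a's than b's, so xy²z ∉ L.
This contradicts the pumping lemma, so L is not regular.

Final answer: Choose s = a^p b^p. Since |xy| ≤ p, y = a^k with k ≥ 1. Then xy²z = a^(p+k) b^p ∉ L.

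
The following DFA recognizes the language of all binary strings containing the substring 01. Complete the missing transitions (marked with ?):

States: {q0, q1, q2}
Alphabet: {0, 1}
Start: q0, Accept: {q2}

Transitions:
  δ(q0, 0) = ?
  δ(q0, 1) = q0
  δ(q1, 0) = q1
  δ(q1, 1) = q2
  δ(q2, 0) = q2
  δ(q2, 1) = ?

What each state remembers (consistent with the given transitions and accept states):
  q0: 01 not seen yet and the last symbol was not 0
  q1: 01 not seen yet and the last symbol was 0
  q2: the substring 01 has already been seen
Filling in the missing entries:
  δ(q0, 0): in q0 (01 not seen yet and the last symbol was not 0), after reading 0 we have: 01 not seen yet and the last symbol was 0 → q1
  δ(q2, 1): in q2 (the substring 01 has already been seen), after reading 1 we have: the substring 01 has already been seen → q2

Final answer: δ(q0, 0) = q1; δ(q2, 1) = q2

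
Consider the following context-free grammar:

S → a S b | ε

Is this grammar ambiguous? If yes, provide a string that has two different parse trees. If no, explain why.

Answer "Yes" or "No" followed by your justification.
At every step exactly one production applies: if the remaining string to generate is non-empty it starts with a and ends with b, forcing S → a S b; if it is empty, S → ε is forced. Hence each string a^n b^n has exactly one derivation (S → a S b applied n times, then S → ε) and one parse tree.

Final answer: No - the grammar is unambiguous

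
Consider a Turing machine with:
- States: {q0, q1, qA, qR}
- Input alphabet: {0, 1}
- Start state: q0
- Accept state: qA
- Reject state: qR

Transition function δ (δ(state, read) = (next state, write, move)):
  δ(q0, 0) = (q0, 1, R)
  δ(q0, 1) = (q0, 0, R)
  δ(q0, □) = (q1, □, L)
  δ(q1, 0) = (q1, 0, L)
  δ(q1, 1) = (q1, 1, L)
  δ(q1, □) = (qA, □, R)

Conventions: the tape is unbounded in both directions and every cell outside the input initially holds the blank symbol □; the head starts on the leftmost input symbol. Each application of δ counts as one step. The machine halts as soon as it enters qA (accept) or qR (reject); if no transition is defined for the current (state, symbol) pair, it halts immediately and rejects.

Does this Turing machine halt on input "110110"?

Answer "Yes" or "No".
Step 0: [q0]110110 (head at position 0)
Step 1: δ(q0, 1) = (q0, 0, R)  ⊢  0[q0]10110 (head at position 1)
Step 2: δ(q0, 1) = (q0, 0, R)  ⊢  00[q0]0110 (head at position 2)
Step 3: δ(q0, 0) = (q0, 1, R)  ⊢  001[q0]110 (head at position 3)
Step 4: δ(q0, 1) = (q0, 0, R)  ⊢  0010[q0]10 (head at position 4)
Step 5: δ(q0, 1) = (q0, 0, R)  ⊢  00100[q0]0 (head at position 5)
Step 6: δ(q0, 0) = (q0, 1, R)  ⊢  001001[q0]□ (head at position 6)
Step 7: δ(q0, □) = (q1, □, L)  ⊢  00100[q1]1□ (head at position 5)
Step 8: δ(q1, 1) = (q1, 1, L)  ⊢  0010[q1]01□ (head at position 4)
Step 9: δ(q1, 0) = (q1, 0, L)  ⊢  001[q1]001□ (head at position 3)
Step 10: δ(q1, 0) = (q1, 0, L)  ⊢  00[q1]1001□ (head at position 2)
Step 11: δ(q1, 1) = (q1, 1, L)  ⊢  0[q1]01001□ (head at position 1)
Step 12: δ(q1, 0) = (q1, 0, L)  ⊢  [q1]001001□ (head at position 0)
Step 13: δ(q1, 0) = (q1, 0, L)  ⊢  [q1]□001001□ (head at position -1)
Step 14: δ(q1, □) = (qA, □, R)  ⊢  □[qA]001001□ (head at position 0)
The machine is in qA, so it halts and accepts.
It halts after 14 steps.

Final answer: Yes - halts after 14 steps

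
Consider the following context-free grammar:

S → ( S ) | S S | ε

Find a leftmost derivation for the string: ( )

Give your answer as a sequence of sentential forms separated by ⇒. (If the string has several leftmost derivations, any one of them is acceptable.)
Start with S.
Step 1: the leftmost non-terminal is S; apply S → ( S ):  ( S )
Step 2: the leftmost non-terminal is S; apply S → ε:  ( )

Final answer: S ⇒ ( S ) ⇒ ( )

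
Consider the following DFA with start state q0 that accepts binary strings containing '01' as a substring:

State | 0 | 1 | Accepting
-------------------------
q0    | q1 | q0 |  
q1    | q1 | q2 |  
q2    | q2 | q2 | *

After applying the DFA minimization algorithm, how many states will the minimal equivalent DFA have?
All 3 states are reachable from q0, so none can be removed as unreachable.
Table-filling: first mark every (accepting, non-accepting) pair as distinguishable (accepting: {q2}; non-accepting: {q0, q1}).
Round 1: (q0, q1) on '1' go to q0 and q2, already distinguishable → mark.
Every pair of states is distinguishable, so the DFA is already minimal.
Equivalence classes: {q0}, {q1}, {q2} → 3 states.

Final answer: 3 states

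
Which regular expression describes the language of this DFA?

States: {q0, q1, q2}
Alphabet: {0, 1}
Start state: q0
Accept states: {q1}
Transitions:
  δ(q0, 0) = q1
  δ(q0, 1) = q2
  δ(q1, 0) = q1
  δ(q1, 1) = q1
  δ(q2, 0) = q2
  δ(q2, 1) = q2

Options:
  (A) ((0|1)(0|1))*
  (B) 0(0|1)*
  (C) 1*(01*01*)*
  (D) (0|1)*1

Testing sample strings against the DFA:
  '11100' -> rejected
  '1100' -> rejected
  '1110' -> rejected
  '110' -> rejected
Checking each option for a counterexample:
  (A) ((0|1)(0|1))*: ε is rejected by the DFA but matches the regex → eliminated
  (B) 0(0|1)*: agrees with the DFA on all strings of length ≤ 4
  (C) 1*(01*01*)*: ε is rejected by the DFA but matches the regex → eliminated
  (D) (0|1)*1: '0' is accepted by the DFA but does not match the regex → eliminated
Only (B) 0(0|1)* is consistent with the DFA.

Final answer: (B) 0(0|1)*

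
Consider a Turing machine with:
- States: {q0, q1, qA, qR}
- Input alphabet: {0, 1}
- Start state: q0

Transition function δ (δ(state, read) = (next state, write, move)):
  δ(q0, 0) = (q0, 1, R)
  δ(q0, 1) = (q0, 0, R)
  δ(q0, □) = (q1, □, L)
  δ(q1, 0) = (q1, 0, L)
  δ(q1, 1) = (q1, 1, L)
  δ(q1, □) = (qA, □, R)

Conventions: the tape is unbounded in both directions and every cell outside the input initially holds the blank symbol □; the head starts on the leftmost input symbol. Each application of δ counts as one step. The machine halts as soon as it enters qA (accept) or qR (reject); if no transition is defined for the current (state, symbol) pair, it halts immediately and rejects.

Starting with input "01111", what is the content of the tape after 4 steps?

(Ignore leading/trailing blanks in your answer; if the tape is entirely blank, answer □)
Step 0: [q0]01111 (head at position 0)
Step 1: δ(q0, 0) = (q0, 1, R)  ⊢  1[q0]1111 (head at position 1)
Step 2: δ(q0, 1) = (q0, 0, R)  ⊢  10[q0]111 (head at position 2)
Step 3: δ(q0, 1) = (q0, 0, R)  ⊢  100[q0]11 (head at position 3)
Step 4: δ(q0, 1) = (q0, 0, R)  ⊢  1000[q0]1 (head at position 4)
Tape after 4 steps (ignoring surrounding blanks): 10001

Final answer: Tape: 10001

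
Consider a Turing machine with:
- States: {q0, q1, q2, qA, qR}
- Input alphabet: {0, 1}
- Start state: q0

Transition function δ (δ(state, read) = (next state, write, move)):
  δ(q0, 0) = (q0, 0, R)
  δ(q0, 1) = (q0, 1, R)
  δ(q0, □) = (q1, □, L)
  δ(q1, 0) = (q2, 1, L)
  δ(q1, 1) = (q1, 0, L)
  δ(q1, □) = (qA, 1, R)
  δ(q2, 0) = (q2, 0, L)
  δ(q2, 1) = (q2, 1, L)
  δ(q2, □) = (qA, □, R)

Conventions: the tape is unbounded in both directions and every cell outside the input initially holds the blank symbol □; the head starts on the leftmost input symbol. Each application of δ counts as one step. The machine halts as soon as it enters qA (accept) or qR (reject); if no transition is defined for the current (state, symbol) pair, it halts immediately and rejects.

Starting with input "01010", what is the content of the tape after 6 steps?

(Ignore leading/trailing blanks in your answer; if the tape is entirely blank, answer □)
Step 0: [q0]01010 (head at position 0)
Step 1: δ(q0, 0) = (q0, 0, R)  ⊢  0[q0]1010 (head at position 1)
Step 2: δ(q0, 1) = (q0, 1, R)  ⊢  01[q0]010 (head at position 2)
Step 3: δ(q0, 0) = (q0, 0, R)  ⊢  010[q0]10 (head at position 3)
Step 4: δ(q0, 1) = (q0, 1, R)  ⊢  0101[q0]0 (head at position 4)
Step 5: δ(q0, 0) = (q0, 0, R)  ⊢  01010[q0]□ (head at position 5)
Step 6: δ(q0, □) = (q1, □, L)  ⊢  0101[q1]0□ (head at position 4)
Tape after 6 steps (ignoring surrounding blanks): 01010

Final answer: Tape: 01010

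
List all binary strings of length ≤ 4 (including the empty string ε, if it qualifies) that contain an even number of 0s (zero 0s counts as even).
Checking every binary string of length 0 to 4:
  Length 0: accepted: ε | rejected: (none)
  Length 1: accepted: 1 | rejected: 0
  Length 2: accepted: 00, 11 | rejected: 01, 10
  Length 3: accepted: 001, 010, 100, 111 | rejected: 000, 011, 101, 110
  Length 4: accepted: 0000, 0011, 0101, 0110, 1001, 1010, 1100, 1111 | rejected: 0001, 0010, 0100, 0111, 1000, 1011, 1101, 1110
Total: 16 string(s).

Final answer: ε, 1, 00, 11, 001, 010, 100, 111, 0000, 0011, 0101, 0110, 1001, 1010, 1100, 1111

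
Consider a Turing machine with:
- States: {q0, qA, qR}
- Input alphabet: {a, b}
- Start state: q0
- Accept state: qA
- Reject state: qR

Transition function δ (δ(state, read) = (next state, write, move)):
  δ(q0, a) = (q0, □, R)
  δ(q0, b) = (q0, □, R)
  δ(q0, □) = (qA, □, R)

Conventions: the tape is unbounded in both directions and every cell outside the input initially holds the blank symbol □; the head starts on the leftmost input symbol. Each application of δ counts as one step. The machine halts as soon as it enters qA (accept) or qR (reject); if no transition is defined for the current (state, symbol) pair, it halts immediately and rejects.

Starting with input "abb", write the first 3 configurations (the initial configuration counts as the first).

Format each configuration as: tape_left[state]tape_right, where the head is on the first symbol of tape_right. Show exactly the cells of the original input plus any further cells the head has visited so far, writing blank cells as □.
Step 0: [q0]abb (head at position 0)
Step 1: δ(q0, a) = (q0, □, R)  ⊢  □[q0]bb (head at position 1)
Step 2: δ(q0, b) = (q0, □, R)  ⊢  □□[q0]b (head at position 2)

Final answer: [q0]abb ⊢ □[q0]bb ⊢ □□[q0]b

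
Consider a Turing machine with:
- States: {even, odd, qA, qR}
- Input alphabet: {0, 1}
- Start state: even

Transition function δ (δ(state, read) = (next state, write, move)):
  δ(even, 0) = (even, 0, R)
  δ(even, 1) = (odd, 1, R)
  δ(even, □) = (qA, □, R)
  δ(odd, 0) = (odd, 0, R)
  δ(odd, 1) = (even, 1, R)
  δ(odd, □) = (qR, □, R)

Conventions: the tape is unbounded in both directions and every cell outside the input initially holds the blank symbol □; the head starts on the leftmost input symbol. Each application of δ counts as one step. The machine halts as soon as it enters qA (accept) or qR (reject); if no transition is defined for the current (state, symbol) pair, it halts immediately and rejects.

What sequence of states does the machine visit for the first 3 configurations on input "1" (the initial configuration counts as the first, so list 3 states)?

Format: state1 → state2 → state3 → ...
Step 0: [even]1 (head at position 0)
Step 1: δ(even, 1) = (odd, 1, R)  ⊢  1[odd]□ (head at position 1)
Step 2: δ(odd, □) = (qR, □, R)  ⊢  1□[qR]□ (head at position 2)
Reading off the states of these 3 configurations: even → odd → qR

Final answer: even → odd → qR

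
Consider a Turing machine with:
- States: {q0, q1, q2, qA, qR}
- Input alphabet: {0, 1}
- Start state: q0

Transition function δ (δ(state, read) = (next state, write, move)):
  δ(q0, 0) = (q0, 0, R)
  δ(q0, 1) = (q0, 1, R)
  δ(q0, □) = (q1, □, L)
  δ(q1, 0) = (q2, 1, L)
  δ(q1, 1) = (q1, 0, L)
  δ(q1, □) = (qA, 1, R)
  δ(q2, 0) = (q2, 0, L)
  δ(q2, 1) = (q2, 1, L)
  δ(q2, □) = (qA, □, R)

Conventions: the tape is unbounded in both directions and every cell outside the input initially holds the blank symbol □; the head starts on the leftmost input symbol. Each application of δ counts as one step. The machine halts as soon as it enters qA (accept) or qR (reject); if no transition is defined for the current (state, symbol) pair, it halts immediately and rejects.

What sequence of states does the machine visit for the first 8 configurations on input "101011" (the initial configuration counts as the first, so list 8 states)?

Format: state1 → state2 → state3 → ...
Step 0: [q0]101011 (head at position 0)
Step 1: δ(q0, 1) = (q0, 1, R)  ⊢  1[q0]01011 (head at position 1)
Step 2: δ(q0, 0) = (q0, 0, R)  ⊢  10[q0]1011 (head at position 2)
Step 3: δ(q0, 1) = (q0, 1, R)  ⊢  101[q0]011 (head at position 3)
Step 4: δ(q0, 0) = (q0, 0, R)  ⊢  1010[q0]11 (head at position 4)
Step 5: δ(q0, 1) = (q0, 1, R)  ⊢  10101[q0]1 (head at position 5)
Step 6: δ(q0, 1) = (q0, 1, R)  ⊢  101011[q0]□ (head at position 6)
Step 7: δ(q0, □) = (q1, □, L)  ⊢  10101[q1]1□ (head at position 5)
Reading off the states of these 8 configurations: q0 → q0 → q0 → q0 → q0 → q0 → q0 → q1

Final answer: q0 → q0 → q0 → q0 → q0 → q0 → q0 → q1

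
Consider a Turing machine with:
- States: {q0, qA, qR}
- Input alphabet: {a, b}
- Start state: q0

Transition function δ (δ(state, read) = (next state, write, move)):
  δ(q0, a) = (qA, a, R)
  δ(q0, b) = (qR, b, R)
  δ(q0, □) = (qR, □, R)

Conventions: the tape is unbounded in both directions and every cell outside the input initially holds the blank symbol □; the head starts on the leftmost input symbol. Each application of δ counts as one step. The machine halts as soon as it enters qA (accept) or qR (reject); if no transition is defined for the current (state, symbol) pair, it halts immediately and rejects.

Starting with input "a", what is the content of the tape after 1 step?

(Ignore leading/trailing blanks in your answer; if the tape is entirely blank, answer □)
Step 0: [q0]a (head at position 0)
Step 1: δ(q0, a) = (qA, a, R)  ⊢  a[qA]□ (head at position 1)
Tape after 1 step (ignoring surrounding blanks): a

Final answer: Tape: a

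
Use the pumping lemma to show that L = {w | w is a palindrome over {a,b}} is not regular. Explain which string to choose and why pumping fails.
Language: L = {w | w is a palindrome over {a,b}} (strings that read the same forwards and backwards)
Step 1: Assume for contradiction that L is regular, with pumping length p.
Step 2: Choose s = a^p b a^p. Then s ∈ L (it reads the same forwards and backwards) and |s| ≥ p.
Step 3: Consider any decomposition s = xyz with |xy| ≤ p and |y| > 0. Since |xy| ≤ p and the first p symbols of s are all a's, y = a^k for some k with 1 ≤ k ≤ p.
Step 4: Pumping up (i = 2): xy²z = a^(p+k) b a^p. Its reverse is a^p b a^(p+k) ≠ a^(p+k) b a^p (the single b is no longer in the middle), so xy²z is not a palindrome and xy²z ∉ L.
This contradicts the pumping lemma, so L is not regular.

Final answer: Choose s = a^p b a^p. Since |xy| ≤ p, y = a^k with k ≥ 1. Then xy²z = a^(p+k) b a^p is not a palindrome, so ∉ L.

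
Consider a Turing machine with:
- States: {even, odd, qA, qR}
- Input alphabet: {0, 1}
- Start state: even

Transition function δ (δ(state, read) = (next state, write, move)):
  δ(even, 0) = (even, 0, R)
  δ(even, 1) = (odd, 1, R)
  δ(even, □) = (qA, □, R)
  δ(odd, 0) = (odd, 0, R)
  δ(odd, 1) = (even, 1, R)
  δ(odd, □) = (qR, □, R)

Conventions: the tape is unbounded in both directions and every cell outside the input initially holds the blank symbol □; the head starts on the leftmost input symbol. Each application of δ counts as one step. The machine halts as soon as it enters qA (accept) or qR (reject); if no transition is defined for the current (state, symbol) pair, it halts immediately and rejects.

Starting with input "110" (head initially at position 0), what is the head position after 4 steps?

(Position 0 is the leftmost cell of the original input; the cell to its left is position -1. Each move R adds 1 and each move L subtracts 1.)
Step 0: [even]110 (head at position 0)
Step 1: δ(even, 1) = (odd, 1, R)  ⊢  1[odd]10 (head at position 1)
Step 2: δ(odd, 1) = (even, 1, R)  ⊢  11[even]0 (head at position 2)
Step 3: δ(even, 0) = (even, 0, R)  ⊢  110[even]□ (head at position 3)
Step 4: δ(even, □) = (qA, □, R)  ⊢  110□[qA]□ (head at position 4)
Head position after 4 steps: 4

Final answer: Position 4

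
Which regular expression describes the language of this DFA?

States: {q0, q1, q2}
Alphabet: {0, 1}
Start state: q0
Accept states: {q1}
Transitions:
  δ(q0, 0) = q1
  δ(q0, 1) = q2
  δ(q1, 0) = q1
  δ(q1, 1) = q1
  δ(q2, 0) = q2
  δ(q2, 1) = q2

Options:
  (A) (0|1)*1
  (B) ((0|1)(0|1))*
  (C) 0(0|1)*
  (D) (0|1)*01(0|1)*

Testing sample strings against the DFA:
  '1110' -> rejected
  '1101' -> rejected
  '10' -> rejected
  '01011' -> accepted
Checking each option for a counterexample:
  (A) (0|1)*1: '0' is accepted by the DFA but does not match the regex → eliminated
  (B) ((0|1)(0|1))*: ε is rejected by the DFA but matches the regex → eliminated
  (C) 0(0|1)*: agrees with the DFA on all strings of length ≤ 4
  (D) (0|1)*01(0|1)*: '0' is accepted by the DFA but does not match the regex → eliminated
Only (C) 0(0|1)* is consistent with the DFA.

Final answer: (C) 0(0|1)*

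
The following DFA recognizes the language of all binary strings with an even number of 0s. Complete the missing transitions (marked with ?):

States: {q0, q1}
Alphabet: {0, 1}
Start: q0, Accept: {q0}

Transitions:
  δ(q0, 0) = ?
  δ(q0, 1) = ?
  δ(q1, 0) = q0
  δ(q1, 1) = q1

What each state remembers (consistent with the given transitions and accept states):
  q0: an even number of 0s has been read so far
  q1: an odd number of 0s has been read so far
Filling in the missing entries:
  δ(q0, 0): in q0 (an even number of 0s has been read so far), after reading 0 we have: an odd number of 0s has been read so far → q1
  δ(q0, 1): in q0 (an even number of 0s has been read so far), after reading 1 we have: an even number of 0s has been read so far → q0

Final answer: δ(q0, 0) = q1; δ(q0, 1) = q0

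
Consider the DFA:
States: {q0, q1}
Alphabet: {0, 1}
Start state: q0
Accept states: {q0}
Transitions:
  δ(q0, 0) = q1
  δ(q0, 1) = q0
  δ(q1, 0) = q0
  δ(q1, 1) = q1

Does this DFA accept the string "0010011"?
Processing string "0010011":
  q0 --0--> q1
  q1 --0--> q0
  q0 --1--> q0
  q0 --0--> q1
  q1 --0--> q0
  q0 --1--> q0
  q0 --1--> q0
Final state: q0
Accept states: {q0}
q0 is an accept state, so the string is accepted.

Final answer: Yes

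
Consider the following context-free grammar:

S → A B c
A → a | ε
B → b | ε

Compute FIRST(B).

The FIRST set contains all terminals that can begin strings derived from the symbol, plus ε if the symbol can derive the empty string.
B → b contributes b; B → ε makes B nullable, contributing ε. FIRST(B) = {b, ε}.

Final answer: {b, ε}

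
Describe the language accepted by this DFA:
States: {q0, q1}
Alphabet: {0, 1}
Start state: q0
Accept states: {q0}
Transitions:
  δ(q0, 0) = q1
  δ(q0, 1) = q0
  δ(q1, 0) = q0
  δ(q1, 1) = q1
Analyzing the DFA structure:
Start state: q0
Accept states: {q0}
Interpreting what each state remembers (checking against the transitions):
  q0: an even number of 0s has been read so far
  q1: an odd number of 0s has been read so far
  δ(q0, 0): in q0 (an even number of 0s has been read so far), after reading 0 we have: an odd number of 0s has been read so far → q1
  δ(q0, 1): in q0 (an even number of 0s has been read so far), after reading 1 we have: an even number of 0s has been read so far → q0
  δ(q1, 0): in q1 (an odd number of 0s has been read so far), after reading 0 we have: an even number of 0s has been read so far → q0
  δ(q1, 1): in q1 (an odd number of 0s has been read so far), after reading 1 we have: an odd number of 0s has been read so far → q1
A string is accepted iff it ends in {q0}, i.e. an even number of 0s has been read so far.
Language: All binary strings with an even number of 0s

Final answer: All binary strings with an even number of 0s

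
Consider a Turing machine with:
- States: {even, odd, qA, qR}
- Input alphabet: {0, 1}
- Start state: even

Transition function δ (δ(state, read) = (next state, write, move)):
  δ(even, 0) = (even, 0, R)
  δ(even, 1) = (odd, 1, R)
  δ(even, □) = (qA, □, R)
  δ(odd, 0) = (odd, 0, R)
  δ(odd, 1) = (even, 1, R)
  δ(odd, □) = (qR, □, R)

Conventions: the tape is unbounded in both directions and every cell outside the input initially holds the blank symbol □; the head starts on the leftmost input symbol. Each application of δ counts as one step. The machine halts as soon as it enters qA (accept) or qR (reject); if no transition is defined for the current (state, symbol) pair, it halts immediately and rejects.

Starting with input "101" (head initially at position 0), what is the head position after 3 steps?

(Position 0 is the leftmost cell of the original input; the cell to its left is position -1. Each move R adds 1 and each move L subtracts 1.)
Step 0: [even]101 (head at position 0)
Step 1: δ(even, 1) = (odd, 1, R)  ⊢  1[odd]01 (head at position 1)
Step 2: δ(odd, 0) = (odd, 0, R)  ⊢  10[odd]1 (head at position 2)
Step 3: δ(odd, 1) = (even, 1, R)  ⊢  101[even]□ (head at position 3)
Head position after 3 steps: 3

Final answer: Position 3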